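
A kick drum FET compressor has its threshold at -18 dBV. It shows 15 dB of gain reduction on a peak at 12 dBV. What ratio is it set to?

Input overshoot = 12 − (-18) = 30 dB.
Output overshoot = 30 − 15 = 15 dB.
Ratio = input overshoot / output overshoot = 30 / 15 = 2.

2:1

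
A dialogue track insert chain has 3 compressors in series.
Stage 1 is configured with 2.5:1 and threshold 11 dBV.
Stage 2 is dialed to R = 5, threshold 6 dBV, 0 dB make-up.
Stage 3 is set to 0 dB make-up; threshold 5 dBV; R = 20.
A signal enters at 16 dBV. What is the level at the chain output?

5.12 dBV

Stage 1: 5 dB above 11 dBV, reduced 2.5:1 to 2 dB above → 13 dBV.
Stage 2: 13 dBV is 7 dB over 6 dBV; at 5:1 that becomes 1.4 dB over, giving 7.4 dBV.
Stage 3: 2.4 dB above 5 dBV, reduced 20:1 to 0.12 dB above → 5.12 dBV.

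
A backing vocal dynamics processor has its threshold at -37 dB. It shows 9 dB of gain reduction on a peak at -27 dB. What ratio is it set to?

10:1

Input overshoot = -27 − (-37) = 10 dB.
Output overshoot = 10 − 9 = 1 dB.
Ratio = input overshoot / output overshoot = 10 / 1 = 10.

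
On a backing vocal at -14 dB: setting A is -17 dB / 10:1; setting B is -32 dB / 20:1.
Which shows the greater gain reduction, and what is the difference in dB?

A: 3 dB over, compressed to 0.3 dB over, so 2.7 dB of GR.
B: 18 dB over, compressed to 0.9 dB over, so 17.1 dB of GR.
B applies 14.4 dB more gain reduction.

B, by 14.4 dB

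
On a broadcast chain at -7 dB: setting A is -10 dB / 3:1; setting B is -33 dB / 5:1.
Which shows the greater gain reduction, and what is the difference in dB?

B, by 18.8 dB

A: 3 dB over, compressed to 1 dB over, so 2 dB of GR.
B: 26 dB over, compressed to 5.2 dB over, so 20.8 dB of GR.
B reduces 18.8 dB more.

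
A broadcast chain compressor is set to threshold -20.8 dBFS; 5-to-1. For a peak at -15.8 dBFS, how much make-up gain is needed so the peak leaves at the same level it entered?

Overshoot 5 dB → 5/5 = 1 dB after compression, so the compressed level is -20.8 + 1 = -19.8 dBFS.
Make-up = target − compressed = -15.8 − (-19.8) = 4 dB.

4 dB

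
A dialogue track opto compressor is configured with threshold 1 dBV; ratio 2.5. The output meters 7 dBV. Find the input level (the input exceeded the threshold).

That's 6 dB above the 1 dBV threshold.
Input overshoot = R × output overshoot = 15 dB → input = 1 + 15 = 16 dBV.

16 dBV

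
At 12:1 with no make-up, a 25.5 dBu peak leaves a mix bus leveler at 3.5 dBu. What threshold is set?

Input is 24 dB above T (since output overshoot × R = input overshoot: (3.5 − T)·12 = 25.5 − T gives T = 1.5 dBu).
Check: 1.5 + (25.5 − 1.5)/12 = 1.5 + 2 = 3.5 dBu. ✓

1.5 dBu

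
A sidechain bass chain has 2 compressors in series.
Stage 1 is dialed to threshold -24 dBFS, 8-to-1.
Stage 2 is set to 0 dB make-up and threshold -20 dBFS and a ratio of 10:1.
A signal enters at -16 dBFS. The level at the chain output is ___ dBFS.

Stage 1: 8 dB above -24 dBFS, reduced 8:1 to 1 dB above → -23 dBFS.
Stage 2: -23 dBFS ≤ -20 dBFS, so stage 2 doesn't engage; output -23 dBFS.

-23 dBFS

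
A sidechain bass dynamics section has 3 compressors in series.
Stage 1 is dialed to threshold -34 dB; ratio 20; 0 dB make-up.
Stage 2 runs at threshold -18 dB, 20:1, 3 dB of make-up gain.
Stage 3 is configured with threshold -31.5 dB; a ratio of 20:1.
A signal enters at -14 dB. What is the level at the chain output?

Stage 1: -14 dB is 20 dB over -34 dB; at 20:1 that becomes 1 dB over, giving -33 dB.
Stage 2: -33 dB is at or below the -18 dB threshold — no compression; make-up brings it to -30 dB.
Stage 3: overshoot 1.5 dB → 1.5/20 = 0.075 dB → -31.425 dB.

-31.425 dB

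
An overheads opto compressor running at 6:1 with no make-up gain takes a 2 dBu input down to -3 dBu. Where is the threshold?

Let T be the threshold. Output overshoot = (input overshoot)/R, so -3 − T = (2 − T)/6.
6·(-3 − T) = 2 − T → 5·T = -18 − 2 = -20.
T = -20/5 = -4 dBu.

-4 dBu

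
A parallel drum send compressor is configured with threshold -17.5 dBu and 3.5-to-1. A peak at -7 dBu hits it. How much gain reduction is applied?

7.5 dB

Overshoot = -7 − (-17.5) = 10.5 dB.
At 3.5:1, output sits 10.5/3.5 = 3 dB above threshold.
Gain reduction = 10.5 − 3 = 7.5 dB.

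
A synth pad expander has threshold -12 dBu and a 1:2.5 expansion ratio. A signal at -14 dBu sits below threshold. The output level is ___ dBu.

-17 dBu

Undershoot = (-12) − (-14) = 2 dB.
At 1:2.5, that expands to 5 dB under threshold.
Output = -12 − 5 = -17 dBu.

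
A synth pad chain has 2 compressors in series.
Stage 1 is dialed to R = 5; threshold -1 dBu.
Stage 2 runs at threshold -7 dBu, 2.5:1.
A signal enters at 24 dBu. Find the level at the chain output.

Stage 1: overshoot 25 dB → 25/5 = 5 dB → 4 dBu.
Stage 2: overshoot 11 dB → 11/2.5 = 4.4 dB → -2.6 dBu.

-2.6 dBu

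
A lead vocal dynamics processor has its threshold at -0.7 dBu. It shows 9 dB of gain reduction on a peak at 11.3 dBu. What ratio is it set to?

Input overshoot = 11.3 − (-0.7) = 12 dB.
Output overshoot = 12 − 9 = 3 dB.
Ratio = input overshoot / output overshoot = 12 / 3 = 4.

4:1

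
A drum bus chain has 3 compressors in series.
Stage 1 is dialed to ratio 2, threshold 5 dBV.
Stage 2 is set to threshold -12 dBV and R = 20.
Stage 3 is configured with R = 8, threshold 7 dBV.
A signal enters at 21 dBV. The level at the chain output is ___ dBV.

-10.75 dBV

Stage 1: overshoot 16 dB → 16/2 = 8 dB → 13 dBV.
Stage 2: overshoot 25 dB → 25/20 = 1.25 dB → -10.75 dBV.
Stage 3: -10.75 dBV is at or below the 7 dBV threshold — no compression; output -10.75 dBV.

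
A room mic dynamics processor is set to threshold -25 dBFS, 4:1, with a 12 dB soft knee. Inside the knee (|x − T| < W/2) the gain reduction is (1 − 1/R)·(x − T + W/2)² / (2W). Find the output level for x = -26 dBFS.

-26.78125 dBFS

x − T + W/2 = -26 − (-25) + 6 = 5.
GR = (1 − 1/4) × 5² / 24 = 0.75 × 25 / 24 = 0.78125 dB.
Output = -26 − 0.78125 = -26.78125 dBFS.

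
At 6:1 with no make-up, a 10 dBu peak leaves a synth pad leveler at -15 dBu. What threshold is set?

Input is 30 dB above T (since output overshoot × R = input overshoot: (-15 − T)·6 = 10 − T gives T = -20 dBu).
Check: -20 + (10 − (-20))/6 = -20 + 5 = -15 dBu. ✓

-20 dBu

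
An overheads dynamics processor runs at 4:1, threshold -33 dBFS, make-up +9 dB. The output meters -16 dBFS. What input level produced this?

-1 dBFS

Stripping the +9 dB make-up gives -25 dBFS at the gain stage.
Post-compression overshoot = -25 − (-33) = 8 dB.
Before 4:1 compression the overshoot was 8 × 4 = 32 dB, so input = -33 + 32 = -1 dBFS.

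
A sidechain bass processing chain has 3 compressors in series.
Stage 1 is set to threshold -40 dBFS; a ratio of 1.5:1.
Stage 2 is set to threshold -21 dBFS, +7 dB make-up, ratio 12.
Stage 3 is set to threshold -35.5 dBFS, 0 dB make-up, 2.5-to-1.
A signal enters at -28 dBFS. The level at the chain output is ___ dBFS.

-31.3 dBFS

Stage 1: overshoot 12 dB → 12/1.5 = 8 dB → -32 dBFS.
Stage 2: -32 dBFS ≤ -21 dBFS, so stage 2 doesn't engage; make-up brings it to -25 dBFS.
Stage 3: overshoot 10.5 dB → 10.5/2.5 = 4.2 dB → -31.3 dBFS.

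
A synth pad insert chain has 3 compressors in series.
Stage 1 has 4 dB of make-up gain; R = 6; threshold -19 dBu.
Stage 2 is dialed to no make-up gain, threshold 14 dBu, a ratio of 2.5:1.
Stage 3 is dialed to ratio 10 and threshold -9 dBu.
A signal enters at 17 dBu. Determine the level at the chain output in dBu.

-9 dBu

Stage 1: 17 dBu is 36 dB over -19 dBu; at 6:1 that becomes 6 dB over, giving -13 dBu; +4 dB make-up → -9 dBu.
Stage 2: -9 dBu is at or below the 14 dBu threshold — no compression; output -9 dBu.
Stage 3: -9 dBu is at or below the -9 dBu threshold — no compression; output -9 dBu.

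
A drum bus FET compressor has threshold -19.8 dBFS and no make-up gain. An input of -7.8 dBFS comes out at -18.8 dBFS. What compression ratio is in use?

12:1

Input overshoot = -7.8 − (-19.8) = 12 dB; output overshoot = -18.8 − (-19.8) = 1 dB.
Ratio = 12 / 1 = 12.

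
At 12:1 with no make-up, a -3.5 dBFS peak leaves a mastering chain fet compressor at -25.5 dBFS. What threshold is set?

Let T be the threshold. Output overshoot = (input overshoot)/R, so -25.5 − T = (-3.5 − T)/12.
12·(-25.5 − T) = -3.5 − T → 11·T = -306 − (-3.5) = -302.5.
T = -302.5/11 = -27.5 dBFS.

-27.5 dBFS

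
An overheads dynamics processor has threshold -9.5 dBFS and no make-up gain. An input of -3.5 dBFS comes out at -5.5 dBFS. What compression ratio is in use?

Input overshoot = -3.5 − (-9.5) = 6 dB; output overshoot = -5.5 − (-9.5) = 4 dB.
Ratio = 6 / 4 = 1.5.

1.5:1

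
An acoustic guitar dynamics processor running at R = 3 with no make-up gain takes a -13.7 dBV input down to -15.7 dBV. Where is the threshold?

-16.7 dBV

Gain reduction = -13.7 − (-15.7) = 2 dB; output overshoot = GR / (R − 1) = 2 / 2 = 1 dB.
Threshold = output − output overshoot = -15.7 − 1 = -16.7 dBV.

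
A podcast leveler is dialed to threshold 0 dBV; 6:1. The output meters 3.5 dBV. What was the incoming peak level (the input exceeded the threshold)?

The compressed level sits 3.5 − 0 = 3.5 dB over threshold.
Before 6:1 compression the overshoot was 3.5 × 6 = 21 dB, so input = 0 + 21 = 21 dBV.

21 dBV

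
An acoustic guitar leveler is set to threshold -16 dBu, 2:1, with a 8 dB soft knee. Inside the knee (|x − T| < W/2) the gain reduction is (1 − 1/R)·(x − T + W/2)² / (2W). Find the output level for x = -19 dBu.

x − T + W/2 = -19 − (-16) + 4 = 1.
GR = (1 − 1/2) × 1² / 16 = 0.5 × 1 / 16 = 0.03125 dB.
Output = -19 − 0.03125 = -19.03125 dBu.

-19.03125 dBu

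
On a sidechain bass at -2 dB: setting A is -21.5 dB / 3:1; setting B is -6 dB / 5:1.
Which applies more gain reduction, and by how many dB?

A: GR = 19.5 − 19.5/3 = 13 dB.
B: GR = 4 − 4/5 = 3.2 dB.
A applies 9.8 dB more gain reduction.

A, by 9.8 dB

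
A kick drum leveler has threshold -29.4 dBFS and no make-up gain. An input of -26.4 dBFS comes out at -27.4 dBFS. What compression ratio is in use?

Input overshoot = -26.4 − (-29.4) = 3 dB; output overshoot = -27.4 − (-29.4) = 2 dB.
Ratio = 3 / 2 = 1.5.

1.5:1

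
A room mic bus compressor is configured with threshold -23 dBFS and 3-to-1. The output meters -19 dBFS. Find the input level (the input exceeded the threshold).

That's 4 dB above the -23 dBFS threshold.
Input overshoot = R × output overshoot = 12 dB → input = -23 + 12 = -11 dBFS.

-11 dBFS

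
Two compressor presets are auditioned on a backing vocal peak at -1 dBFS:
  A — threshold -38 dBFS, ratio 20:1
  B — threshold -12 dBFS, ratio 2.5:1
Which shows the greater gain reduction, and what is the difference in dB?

A, by 28.55 dB

A: overshoot 37 dB → output overshoot 1.85 dB → GR 35.15 dB.
B: overshoot 11 dB → output overshoot 4.4 dB → GR 6.6 dB.
A reduces 28.55 dB more.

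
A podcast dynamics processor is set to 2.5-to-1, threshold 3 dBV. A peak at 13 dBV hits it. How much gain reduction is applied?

6 dB

13 dBV exceeds the threshold by 10 dB.
At 2.5:1, output sits 10/2.5 = 4 dB above threshold.
GR = overshoot in − overshoot out = 10 − 4 = 6 dB.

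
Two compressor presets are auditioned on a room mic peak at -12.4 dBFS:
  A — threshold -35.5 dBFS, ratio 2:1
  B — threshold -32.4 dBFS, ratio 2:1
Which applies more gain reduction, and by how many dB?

A: GR = 23.1 − 23.1/2 = 11.55 dB.
B: GR = 20 − 20/2 = 10 dB.
A applies 1.55 dB more gain reduction.

A, by 1.55 dB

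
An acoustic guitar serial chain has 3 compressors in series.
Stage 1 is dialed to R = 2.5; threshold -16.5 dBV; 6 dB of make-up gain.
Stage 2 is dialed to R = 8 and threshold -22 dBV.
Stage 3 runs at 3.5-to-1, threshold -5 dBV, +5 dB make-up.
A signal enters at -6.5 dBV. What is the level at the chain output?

Stage 1: 10 dB above -16.5 dBV, reduced 2.5:1 to 4 dB above → -12.5 dBV; +6 dB make-up → -6.5 dBV.
Stage 2: overshoot 15.5 dB → 15.5/8 = 1.9375 dB → -20.0625 dBV.
Stage 3: -20.0625 dBV is at or below the -5 dBV threshold — no compression; make-up brings it to -15.0625 dBV.

-15.0625 dBV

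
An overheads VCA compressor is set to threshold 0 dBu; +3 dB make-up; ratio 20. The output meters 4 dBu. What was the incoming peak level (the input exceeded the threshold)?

20 dBu

Remove make-up: 4 − 3 = 1 dBu.
That's 1 dB above the 0 dBu threshold.
Undo the ratio: input overshoot = 1 × 20 = 20 dB, giving input = 20 dBu.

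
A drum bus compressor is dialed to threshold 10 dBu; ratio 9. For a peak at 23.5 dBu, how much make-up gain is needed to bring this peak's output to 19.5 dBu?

Overshoot 13.5 dB → 13.5/9 = 1.5 dB after compression, so the compressed level is 10 + 1.5 = 11.5 dBu.
Make-up = target − compressed = 19.5 − 11.5 = 8 dB.

8 dB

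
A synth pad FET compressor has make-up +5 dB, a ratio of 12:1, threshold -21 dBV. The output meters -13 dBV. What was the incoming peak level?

Before make-up, the level was -13 − 5 = -18 dBV.
Post-compression overshoot = -18 − (-21) = 3 dB.
Input overshoot = R × output overshoot = 36 dB → input = -21 + 36 = 15 dBV.

15 dBV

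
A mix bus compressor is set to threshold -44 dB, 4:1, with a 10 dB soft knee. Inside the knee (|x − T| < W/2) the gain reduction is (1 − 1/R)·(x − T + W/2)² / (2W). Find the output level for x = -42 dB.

x − T + W/2 = -42 − (-44) + 5 = 7.
GR = (1 − 1/4) × 7² / 20 = 0.75 × 49 / 20 = 1.8375 dB.
Output = -42 − 1.8375 = -43.8375 dB.

-43.8375 dB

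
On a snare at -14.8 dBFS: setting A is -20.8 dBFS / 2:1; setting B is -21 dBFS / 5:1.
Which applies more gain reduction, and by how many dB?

A: GR = 6 − 6/2 = 3 dB.
B: GR = 6.2 − 6.2/5 = 4.96 dB.
B reduces 1.96 dB more.

B, by 1.96 dB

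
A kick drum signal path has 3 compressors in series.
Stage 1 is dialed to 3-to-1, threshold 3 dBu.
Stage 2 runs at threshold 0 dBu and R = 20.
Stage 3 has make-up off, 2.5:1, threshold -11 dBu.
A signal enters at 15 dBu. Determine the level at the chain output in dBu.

Stage 1: overshoot 12 dB → 12/3 = 4 dB → 7 dBu.
Stage 2: 7 dBu is 7 dB over 0 dBu; at 20:1 that becomes 0.35 dB over, giving 0.35 dBu.
Stage 3: 11.35 dB above -11 dBu, reduced 2.5:1 to 4.54 dB above → -6.46 dBu.

-6.46 dBu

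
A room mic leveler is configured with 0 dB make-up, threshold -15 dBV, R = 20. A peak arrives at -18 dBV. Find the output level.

-18 dBV

-18 dBV is 3 dB below the -15 dBV threshold, so no gain reduction is applied.
Output = input = -18 dBV.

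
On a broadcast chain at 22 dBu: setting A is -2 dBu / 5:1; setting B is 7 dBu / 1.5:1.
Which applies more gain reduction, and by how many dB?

A: overshoot 24 dB → output overshoot 4.8 dB → GR 19.2 dB.
B: overshoot 15 dB → output overshoot 10 dB → GR 5 dB.
A applies 14.2 dB more gain reduction.

A, by 14.2 dB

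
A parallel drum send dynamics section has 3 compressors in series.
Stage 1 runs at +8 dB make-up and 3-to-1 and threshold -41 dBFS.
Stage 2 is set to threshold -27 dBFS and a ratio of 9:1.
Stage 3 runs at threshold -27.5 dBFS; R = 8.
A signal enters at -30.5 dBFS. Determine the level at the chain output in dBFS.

-29.5 dBFS

Stage 1: overshoot 10.5 dB → 10.5/3 = 3.5 dB → -37.5 dBFS; +8 dB make-up → -29.5 dBFS.
Stage 2: -29.5 dBFS ≤ -27 dBFS, so stage 2 doesn't engage; output -29.5 dBFS.
Stage 3: -29.5 dBFS is at or below the -27.5 dBFS threshold — no compression; output -29.5 dBFS.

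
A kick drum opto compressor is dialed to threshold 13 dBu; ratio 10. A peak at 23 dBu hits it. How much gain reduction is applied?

Overshoot = 23 − 13 = 10 dB.
After 10:1 compression the overshoot becomes 10/10 = 1 dB.
So the signal is attenuated by 10 − 1 = 9 dB.

9 dB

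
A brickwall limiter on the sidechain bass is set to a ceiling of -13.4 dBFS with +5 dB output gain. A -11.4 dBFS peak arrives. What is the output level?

-8.4 dBFS

The limiter clamps the peak to its -13.4 dBFS ceiling.
Output gain then adds 5 dB: -13.4 + 5 = -8.4 dBFS.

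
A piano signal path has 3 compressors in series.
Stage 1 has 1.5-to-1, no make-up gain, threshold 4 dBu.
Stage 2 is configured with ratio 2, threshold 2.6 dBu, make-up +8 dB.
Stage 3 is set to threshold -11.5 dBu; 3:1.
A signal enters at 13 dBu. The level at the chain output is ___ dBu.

Stage 1: overshoot 9 dB → 9/1.5 = 6 dB → 10 dBu.
Stage 2: 10 dBu is 7.4 dB over 2.6 dBu; at 2:1 that becomes 3.7 dB over, giving 6.3 dBu; +8 dB make-up → 14.3 dBu.
Stage 3: overshoot 25.8 dB → 25.8/3 = 8.6 dB → -2.9 dBu.

-2.9 dBu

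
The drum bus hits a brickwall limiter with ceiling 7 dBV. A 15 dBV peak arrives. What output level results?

7 dBV

The limiter clamps the peak to its 7 dBV ceiling.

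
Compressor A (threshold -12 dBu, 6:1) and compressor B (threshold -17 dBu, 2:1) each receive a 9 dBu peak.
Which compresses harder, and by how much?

A, by 4.5 dB

A: 21 dB over, compressed to 3.5 dB over, so 17.5 dB of GR.
B: 26 dB over, compressed to 13 dB over, so 13 dB of GR.
A applies 4.5 dB more gain reduction.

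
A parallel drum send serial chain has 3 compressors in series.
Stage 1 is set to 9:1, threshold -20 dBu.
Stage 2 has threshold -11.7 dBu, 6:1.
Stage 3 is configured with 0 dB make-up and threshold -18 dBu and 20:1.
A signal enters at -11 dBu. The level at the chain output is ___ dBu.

-19 dBu

Stage 1: 9 dB above -20 dBu, reduced 9:1 to 1 dB above → -19 dBu.
Stage 2: -19 dBu is at or below the -11.7 dBu threshold — no compression; output -19 dBu.
Stage 3: -19 dBu ≤ -18 dBu, so stage 3 doesn't engage; output -19 dBu.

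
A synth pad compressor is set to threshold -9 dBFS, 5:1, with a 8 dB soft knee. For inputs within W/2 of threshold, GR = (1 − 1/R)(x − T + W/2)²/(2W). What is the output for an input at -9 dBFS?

x − T + W/2 = -9 − (-9) + 4 = 4.
GR = (1 − 1/5) × 4² / 16 = 0.8 × 16 / 16 = 0.8 dB.
Output = -9 − 0.8 = -9.8 dBFS.

-9.8 dBFS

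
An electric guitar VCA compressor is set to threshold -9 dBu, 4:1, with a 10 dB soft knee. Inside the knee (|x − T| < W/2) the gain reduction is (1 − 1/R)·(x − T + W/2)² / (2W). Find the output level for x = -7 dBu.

-8.8375 dBu

x − T + W/2 = -7 − (-9) + 5 = 7.
GR = (1 − 1/4) × 7² / 20 = 0.75 × 49 / 20 = 1.8375 dB.
Output = -7 − 1.8375 = -8.8375 dBu.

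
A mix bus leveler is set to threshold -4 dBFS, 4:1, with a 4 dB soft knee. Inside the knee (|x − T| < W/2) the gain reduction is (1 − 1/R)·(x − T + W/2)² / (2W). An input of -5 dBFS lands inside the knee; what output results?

x − T + W/2 = -5 − (-4) + 2 = 1.
GR = (1 − 1/4) × 1² / 8 = 0.75 × 1 / 8 = 0.09375 dB.
Output = -5 − 0.09375 = -5.09375 dBFS.

-5.09375 dBFS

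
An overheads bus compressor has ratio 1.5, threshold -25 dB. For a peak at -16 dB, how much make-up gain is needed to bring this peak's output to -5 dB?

14 dB

Without make-up, output = threshold + overshoot/1.5 = -25 + 6 = -19 dB.
Gap to target: 14 dB.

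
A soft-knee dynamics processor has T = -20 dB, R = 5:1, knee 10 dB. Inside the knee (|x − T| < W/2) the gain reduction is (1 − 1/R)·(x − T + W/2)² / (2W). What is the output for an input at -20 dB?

-21 dB

x − T + W/2 = -20 − (-20) + 5 = 5.
GR = (1 − 1/5) × 5² / 20 = 0.8 × 25 / 20 = 1 dB.
Output = -20 − 1 = -21 dB.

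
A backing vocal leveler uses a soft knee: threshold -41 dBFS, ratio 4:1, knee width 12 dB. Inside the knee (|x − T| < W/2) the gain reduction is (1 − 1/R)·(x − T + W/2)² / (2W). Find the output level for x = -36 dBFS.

-39.78125 dBFS

x − T + W/2 = -36 − (-41) + 6 = 11.
GR = (1 − 1/4) × 11² / 24 = 0.75 × 121 / 24 = 3.78125 dB.
Output = -36 − 3.78125 = -39.78125 dBFS.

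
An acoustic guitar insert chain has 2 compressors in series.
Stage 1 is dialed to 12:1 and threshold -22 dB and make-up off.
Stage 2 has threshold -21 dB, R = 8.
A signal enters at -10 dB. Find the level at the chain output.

Stage 1: -10 dB is 12 dB over -22 dB; at 12:1 that becomes 1 dB over, giving -21 dB.
Stage 2: -21 dB ≤ -21 dB, so stage 2 doesn't engage; output -21 dB.

-21 dB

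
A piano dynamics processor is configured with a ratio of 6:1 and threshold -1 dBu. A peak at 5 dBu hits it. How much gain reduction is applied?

5 dB

5 dBu exceeds the threshold by 6 dB.
A 6:1 ratio leaves 1 dB of that excess.
GR = overshoot in − overshoot out = 6 − 1 = 5 dB.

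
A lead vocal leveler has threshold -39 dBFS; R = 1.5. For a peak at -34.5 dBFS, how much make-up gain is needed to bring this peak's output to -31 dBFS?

Without make-up, output = threshold + overshoot/1.5 = -39 + 3 = -36 dBFS.
Gap to target: 5 dB.

5 dB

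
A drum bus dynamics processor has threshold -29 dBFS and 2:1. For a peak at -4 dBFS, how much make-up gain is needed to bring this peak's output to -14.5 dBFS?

The peak compresses to -29 + 25/2 = -16.5 dBFS.
To reach -14.5 dBFS requires -14.5 − (-16.5) = 2 dB of make-up.

2 dB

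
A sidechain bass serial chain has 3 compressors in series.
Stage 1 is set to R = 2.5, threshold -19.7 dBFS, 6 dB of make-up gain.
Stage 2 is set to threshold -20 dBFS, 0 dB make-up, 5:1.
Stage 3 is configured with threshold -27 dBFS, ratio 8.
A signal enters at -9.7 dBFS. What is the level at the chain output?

Stage 1: -9.7 dBFS is 10 dB over -19.7 dBFS; at 2.5:1 that becomes 4 dB over, giving -15.7 dBFS; +6 dB make-up → -9.7 dBFS.
Stage 2: overshoot 10.3 dB → 10.3/5 = 2.06 dB → -17.94 dBFS.
Stage 3: 9.06 dB above -27 dBFS, reduced 8:1 to 1.1325 dB above → -25.8675 dBFS.

-25.8675 dBFS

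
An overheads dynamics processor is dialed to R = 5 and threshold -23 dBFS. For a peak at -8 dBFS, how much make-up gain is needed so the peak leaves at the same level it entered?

12 dB

Without make-up, output = threshold + overshoot/5 = -23 + 3 = -20 dBFS.
Gap to target: 12 dB.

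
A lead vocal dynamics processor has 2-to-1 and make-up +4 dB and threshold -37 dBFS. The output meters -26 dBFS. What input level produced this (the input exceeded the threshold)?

Before make-up, the level was -26 − 4 = -30 dBFS.
Post-compression overshoot = -30 − (-37) = 7 dB.
Undo the ratio: input overshoot = 7 × 2 = 14 dB, giving input = -23 dBFS.

-23 dBFS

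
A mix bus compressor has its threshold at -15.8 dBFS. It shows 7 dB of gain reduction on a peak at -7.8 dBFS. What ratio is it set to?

8:1

Input overshoot = -7.8 − (-15.8) = 8 dB.
Output overshoot = 8 − 7 = 1 dB.
Ratio = input overshoot / output overshoot = 8 / 1 = 8.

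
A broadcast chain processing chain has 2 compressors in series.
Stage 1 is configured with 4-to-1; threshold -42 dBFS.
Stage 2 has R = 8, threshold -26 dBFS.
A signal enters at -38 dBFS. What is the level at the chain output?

Stage 1: overshoot 4 dB → 4/4 = 1 dB → -41 dBFS.
Stage 2: -41 dBFS is at or below the -26 dBFS threshold — no compression; output -41 dBFS.

-41 dBFS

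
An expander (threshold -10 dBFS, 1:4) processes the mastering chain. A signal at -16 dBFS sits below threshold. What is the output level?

The input is 6 dB below the -10 dBFS threshold.
A 1:4 expander multiplies undershoot by 4: 6 × 4 = 24 dB below threshold.
Output = -10 − 24 = -34 dBFS.

-34 dBFS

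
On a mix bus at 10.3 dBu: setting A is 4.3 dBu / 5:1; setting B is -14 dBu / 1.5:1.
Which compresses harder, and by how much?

B, by 3.3 dB

A: 6 dB over, compressed to 1.2 dB over, so 4.8 dB of GR.
B: 24.3 dB over, compressed to 16.2 dB over, so 8.1 dB of GR.
Difference: 3.3 dB in favour of B.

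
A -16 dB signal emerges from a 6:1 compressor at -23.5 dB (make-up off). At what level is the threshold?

-25 dB

Input is 9 dB above T (since output overshoot × R = input overshoot: (-23.5 − T)·6 = -16 − T gives T = -25 dB).
Check: -25 + (-16 − (-25))/6 = -25 + 1.5 = -23.5 dB. ✓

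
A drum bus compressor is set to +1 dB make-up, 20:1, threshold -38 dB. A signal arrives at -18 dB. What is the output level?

Overshoot: -18 − (-38) = 20 dB.
20:1 compression reduces that to 20/20 = 1 dB over.
Output = -38 + 1 = -37 dB; make-up adds 1 dB, giving -36 dB.

-36 dB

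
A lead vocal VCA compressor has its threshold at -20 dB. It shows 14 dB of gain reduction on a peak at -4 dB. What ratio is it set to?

Input overshoot = -4 − (-20) = 16 dB.
Output overshoot = 16 − 14 = 2 dB.
Ratio = input overshoot / output overshoot = 16 / 2 = 8.

8:1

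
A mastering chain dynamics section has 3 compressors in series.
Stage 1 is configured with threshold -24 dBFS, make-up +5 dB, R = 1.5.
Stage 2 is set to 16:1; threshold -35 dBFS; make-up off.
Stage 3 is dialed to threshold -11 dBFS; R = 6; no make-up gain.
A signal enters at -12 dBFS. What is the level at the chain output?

Stage 1: 12 dB above -24 dBFS, reduced 1.5:1 to 8 dB above → -16 dBFS; +5 dB make-up → -11 dBFS.
Stage 2: 24 dB above -35 dBFS, reduced 16:1 to 1.5 dB above → -33.5 dBFS.
Stage 3: -33.5 dBFS ≤ -11 dBFS, so stage 3 doesn't engage; output -33.5 dBFS.

-33.5 dBFS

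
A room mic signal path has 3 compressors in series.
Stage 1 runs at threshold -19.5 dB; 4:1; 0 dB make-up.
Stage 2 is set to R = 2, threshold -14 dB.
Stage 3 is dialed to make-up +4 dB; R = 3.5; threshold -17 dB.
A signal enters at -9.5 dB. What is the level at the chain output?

Stage 1: 10 dB above -19.5 dB, reduced 4:1 to 2.5 dB above → -17 dB.
Stage 2: -17 dB ≤ -14 dB, so stage 2 doesn't engage; output -17 dB.
Stage 3: below threshold (-17 ≤ -17); passes unchanged; make-up brings it to -13 dB.

-13 dB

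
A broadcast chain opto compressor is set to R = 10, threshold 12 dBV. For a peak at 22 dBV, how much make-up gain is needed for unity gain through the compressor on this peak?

9 dB

Without make-up, output = threshold + overshoot/10 = 12 + 1 = 13 dBV.
Gap to target: 9 dB.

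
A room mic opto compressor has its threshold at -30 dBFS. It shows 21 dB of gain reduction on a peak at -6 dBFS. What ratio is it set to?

8:1

Input overshoot = -6 − (-30) = 24 dB.
Output overshoot = 24 − 21 = 3 dB.
Ratio = input overshoot / output overshoot = 24 / 3 = 8.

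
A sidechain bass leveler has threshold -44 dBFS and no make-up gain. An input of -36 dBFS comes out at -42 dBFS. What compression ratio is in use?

4:1

Input overshoot = -36 − (-44) = 8 dB; output overshoot = -42 − (-44) = 2 dB.
Ratio = 8 / 2 = 4.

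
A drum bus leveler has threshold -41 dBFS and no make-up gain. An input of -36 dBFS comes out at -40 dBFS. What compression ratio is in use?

5:1

Input overshoot = -36 − (-41) = 5 dB; output overshoot = -40 − (-41) = 1 dB.
Ratio = 5 / 1 = 5.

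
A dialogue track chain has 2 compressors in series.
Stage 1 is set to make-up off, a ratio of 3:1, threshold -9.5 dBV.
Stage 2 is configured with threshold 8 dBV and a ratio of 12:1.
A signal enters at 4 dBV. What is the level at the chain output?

-5 dBV

Stage 1: 4 dBV is 13.5 dB over -9.5 dBV; at 3:1 that becomes 4.5 dB over, giving -5 dBV.
Stage 2: below threshold (-5 ≤ 8); passes unchanged; output -5 dBV.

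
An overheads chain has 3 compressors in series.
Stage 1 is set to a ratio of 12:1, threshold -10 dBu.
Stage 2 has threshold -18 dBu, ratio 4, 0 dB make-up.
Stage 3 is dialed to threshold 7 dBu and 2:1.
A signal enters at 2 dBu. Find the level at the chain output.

Stage 1: 12 dB above -10 dBu, reduced 12:1 to 1 dB above → -9 dBu.
Stage 2: overshoot 9 dB → 9/4 = 2.25 dB → -15.75 dBu.
Stage 3: -15.75 dBu ≤ 7 dBu, so stage 3 doesn't engage; output -15.75 dBu.

-15.75 dBu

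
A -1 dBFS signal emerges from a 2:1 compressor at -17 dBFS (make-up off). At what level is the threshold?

-33 dBFS

Let T be the threshold. Output overshoot = (input overshoot)/R, so -17 − T = (-1 − T)/2.
2·(-17 − T) = -1 − T → 1·T = -34 − (-1) = -33.
T = -33/1 = -33 dBFS.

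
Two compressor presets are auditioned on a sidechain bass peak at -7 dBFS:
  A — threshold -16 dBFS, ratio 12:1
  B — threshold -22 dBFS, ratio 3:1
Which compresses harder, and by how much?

B, by 1.75 dB

A: GR = 9 − 9/12 = 8.25 dB.
B: GR = 15 − 15/3 = 10 dB.
Difference: 1.75 dB in favour of B.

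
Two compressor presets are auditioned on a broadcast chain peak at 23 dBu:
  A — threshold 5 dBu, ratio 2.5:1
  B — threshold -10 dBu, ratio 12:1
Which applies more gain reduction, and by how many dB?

B, by 19.45 dB

A: GR = 18 − 18/2.5 = 10.8 dB.
B: GR = 33 − 33/12 = 30.25 dB.
B reduces 19.45 dB more.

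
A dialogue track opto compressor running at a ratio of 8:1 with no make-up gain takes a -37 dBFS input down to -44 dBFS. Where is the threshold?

-45 dBFS

Let T be the threshold. Output overshoot = (input overshoot)/R, so -44 − T = (-37 − T)/8.
8·(-44 − T) = -37 − T → 7·T = -352 − (-37) = -315.
T = -315/7 = -45 dBFS.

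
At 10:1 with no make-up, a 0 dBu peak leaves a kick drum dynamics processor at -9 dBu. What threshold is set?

-10 dBu

Input is 10 dB above T (since output overshoot × R = input overshoot: (-9 − T)·10 = 0 − T gives T = -10 dBu).
Check: -10 + (0 − (-10))/10 = -10 + 1 = -9 dBu. ✓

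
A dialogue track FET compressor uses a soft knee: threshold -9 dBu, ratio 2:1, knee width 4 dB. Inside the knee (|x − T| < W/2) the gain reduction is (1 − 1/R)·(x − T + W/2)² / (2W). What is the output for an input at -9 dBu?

-9.25 dBu

x − T + W/2 = -9 − (-9) + 2 = 2.
GR = (1 − 1/2) × 2² / 8 = 0.5 × 4 / 8 = 0.25 dB.
Output = -9 − 0.25 = -9.25 dBu.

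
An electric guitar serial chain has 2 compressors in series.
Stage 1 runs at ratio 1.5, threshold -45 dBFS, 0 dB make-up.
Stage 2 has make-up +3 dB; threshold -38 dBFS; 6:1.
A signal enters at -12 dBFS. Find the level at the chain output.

-32.5 dBFS

Stage 1: 33 dB above -45 dBFS, reduced 1.5:1 to 22 dB above → -23 dBFS.
Stage 2: 15 dB above -38 dBFS, reduced 6:1 to 2.5 dB above → -35.5 dBFS; +3 dB make-up → -32.5 dBFS.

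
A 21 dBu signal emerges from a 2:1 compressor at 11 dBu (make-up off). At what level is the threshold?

Gain reduction = 21 − 11 = 10 dB; output overshoot = GR / (R − 1) = 10 / 1 = 10 dB.
Threshold = output − output overshoot = 11 − 10 = 1 dBu.

1 dBu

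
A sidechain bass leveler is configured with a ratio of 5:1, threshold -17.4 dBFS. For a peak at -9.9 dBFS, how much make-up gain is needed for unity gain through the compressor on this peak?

6 dB

Overshoot 7.5 dB → 7.5/5 = 1.5 dB after compression, so the compressed level is -17.4 + 1.5 = -15.9 dBFS.
Make-up = target − compressed = -9.9 − (-15.9) = 6 dB.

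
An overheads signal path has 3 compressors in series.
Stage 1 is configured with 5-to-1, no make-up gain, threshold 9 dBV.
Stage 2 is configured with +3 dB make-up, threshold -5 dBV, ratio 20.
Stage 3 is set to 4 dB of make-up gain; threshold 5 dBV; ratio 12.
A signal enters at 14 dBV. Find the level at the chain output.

2.75 dBV

Stage 1: 14 dBV is 5 dB over 9 dBV; at 5:1 that becomes 1 dB over, giving 10 dBV.
Stage 2: 10 dBV is 15 dB over -5 dBV; at 20:1 that becomes 0.75 dB over, giving -4.25 dBV; +3 dB make-up → -1.25 dBV.
Stage 3: -1.25 dBV is at or below the 5 dBV threshold — no compression; make-up brings it to 2.75 dBV.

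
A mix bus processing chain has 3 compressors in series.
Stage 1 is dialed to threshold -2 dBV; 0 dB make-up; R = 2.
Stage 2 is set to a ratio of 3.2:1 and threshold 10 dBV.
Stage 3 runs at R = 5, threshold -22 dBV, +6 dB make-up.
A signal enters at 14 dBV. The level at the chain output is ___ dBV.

Stage 1: 16 dB above -2 dBV, reduced 2:1 to 8 dB above → 6 dBV.
Stage 2: 6 dBV ≤ 10 dBV, so stage 2 doesn't engage; output 6 dBV.
Stage 3: overshoot 28 dB → 28/5 = 5.6 dB → -16.4 dBV; +6 dB make-up → -10.4 dBV.

-10.4 dBV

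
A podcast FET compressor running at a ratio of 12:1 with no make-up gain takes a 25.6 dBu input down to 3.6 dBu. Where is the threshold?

Input is 24 dB above T (since output overshoot × R = input overshoot: (3.6 − T)·12 = 25.6 − T gives T = 1.6 dBu).
Check: 1.6 + (25.6 − 1.6)/12 = 1.6 + 2 = 3.6 dBu. ✓

1.6 dBu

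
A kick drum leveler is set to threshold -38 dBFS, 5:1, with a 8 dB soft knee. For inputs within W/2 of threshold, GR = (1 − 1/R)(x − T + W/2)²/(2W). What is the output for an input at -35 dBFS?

x − T + W/2 = -35 − (-38) + 4 = 7.
GR = (1 − 1/5) × 7² / 16 = 0.8 × 49 / 16 = 2.45 dB.
Output = -35 − 2.45 = -37.45 dBFS.

-37.45 dBFS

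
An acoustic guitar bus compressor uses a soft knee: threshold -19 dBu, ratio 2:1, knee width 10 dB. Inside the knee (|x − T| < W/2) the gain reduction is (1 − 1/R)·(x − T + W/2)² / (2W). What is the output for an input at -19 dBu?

-19.625 dBu

x − T + W/2 = -19 − (-19) + 5 = 5.
GR = (1 − 1/2) × 5² / 20 = 0.5 × 25 / 20 = 0.625 dB.
Output = -19 − 0.625 = -19.625 dBu.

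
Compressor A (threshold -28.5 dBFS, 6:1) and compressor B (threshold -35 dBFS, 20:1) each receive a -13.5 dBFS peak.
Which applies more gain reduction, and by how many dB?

B, by 7.925 dB

A: GR = 15 − 15/6 = 12.5 dB.
B: GR = 21.5 − 21.5/20 = 20.425 dB.
B reduces 7.925 dB more.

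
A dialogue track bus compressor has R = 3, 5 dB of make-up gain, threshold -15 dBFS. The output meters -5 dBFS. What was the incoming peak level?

Before make-up, the level was -5 − 5 = -10 dBFS.
Post-compression overshoot = -10 − (-15) = 5 dB.
Undo the ratio: input overshoot = 5 × 3 = 15 dB, giving input = 0 dBFS.

0 dBFS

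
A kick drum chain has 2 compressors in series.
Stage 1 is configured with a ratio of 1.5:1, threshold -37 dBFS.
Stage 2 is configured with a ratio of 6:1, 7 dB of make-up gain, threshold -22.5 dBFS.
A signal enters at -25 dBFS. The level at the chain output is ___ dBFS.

-22 dBFS

Stage 1: -25 dBFS is 12 dB over -37 dBFS; at 1.5:1 that becomes 8 dB over, giving -29 dBFS.
Stage 2: below threshold (-29 ≤ -22.5); passes unchanged; make-up brings it to -22 dBFS.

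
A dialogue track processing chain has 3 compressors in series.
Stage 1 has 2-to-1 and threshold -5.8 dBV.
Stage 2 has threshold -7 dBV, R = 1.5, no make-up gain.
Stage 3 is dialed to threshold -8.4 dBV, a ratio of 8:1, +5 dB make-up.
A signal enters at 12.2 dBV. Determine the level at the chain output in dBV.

Stage 1: overshoot 18 dB → 18/2 = 9 dB → 3.2 dBV.
Stage 2: 10.2 dB above -7 dBV, reduced 1.5:1 to 6.8 dB above → -0.2 dBV.
Stage 3: 8.2 dB above -8.4 dBV, reduced 8:1 to 1.025 dB above → -7.375 dBV; +5 dB make-up → -2.375 dBV.

-2.375 dBV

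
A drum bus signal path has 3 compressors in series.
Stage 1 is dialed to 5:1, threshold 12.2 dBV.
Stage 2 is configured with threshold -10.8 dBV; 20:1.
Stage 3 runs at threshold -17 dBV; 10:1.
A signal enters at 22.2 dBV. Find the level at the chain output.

-16.255 dBV

Stage 1: 22.2 dBV is 10 dB over 12.2 dBV; at 5:1 that becomes 2 dB over, giving 14.2 dBV.
Stage 2: overshoot 25 dB → 25/20 = 1.25 dB → -9.55 dBV.
Stage 3: -9.55 dBV is 7.45 dB over -17 dBV; at 10:1 that becomes 0.745 dB over, giving -16.255 dBV.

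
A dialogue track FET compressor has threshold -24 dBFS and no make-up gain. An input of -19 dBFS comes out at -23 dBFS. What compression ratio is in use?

5:1

Input overshoot = -19 − (-24) = 5 dB; output overshoot = -23 − (-24) = 1 dB.
Ratio = 5 / 1 = 5.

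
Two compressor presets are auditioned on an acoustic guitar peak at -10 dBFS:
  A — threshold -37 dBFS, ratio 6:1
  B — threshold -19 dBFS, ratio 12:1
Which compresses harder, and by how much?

A, by 14.25 dB

A: GR = 27 − 27/6 = 22.5 dB.
B: GR = 9 − 9/12 = 8.25 dB.
A applies 14.25 dB more gain reduction.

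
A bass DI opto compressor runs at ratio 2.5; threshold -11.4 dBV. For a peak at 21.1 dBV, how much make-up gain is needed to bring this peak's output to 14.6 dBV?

Without make-up, output = threshold + overshoot/2.5 = -11.4 + 13 = 1.6 dBV.
Gap to target: 13 dB.

13 dB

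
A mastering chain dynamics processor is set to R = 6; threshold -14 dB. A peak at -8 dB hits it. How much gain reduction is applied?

5 dB

Overshoot = -8 − (-14) = 6 dB.
After 6:1 compression the overshoot becomes 6/6 = 1 dB.
Gain reduction = 6 − 1 = 5 dB.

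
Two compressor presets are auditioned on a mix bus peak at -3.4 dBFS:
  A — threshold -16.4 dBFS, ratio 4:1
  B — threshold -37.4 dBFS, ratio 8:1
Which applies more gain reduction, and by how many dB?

B, by 20 dB

A: GR = 13 − 13/4 = 9.75 dB.
B: GR = 34 − 34/8 = 29.75 dB.
Difference: 20 dB in favour of B.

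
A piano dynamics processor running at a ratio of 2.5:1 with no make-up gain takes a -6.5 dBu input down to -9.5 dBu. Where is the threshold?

Input is 5 dB above T (since output overshoot × R = input overshoot: (-9.5 − T)·2.5 = -6.5 − T gives T = -11.5 dBu).
Check: -11.5 + (-6.5 − (-11.5))/2.5 = -11.5 + 2 = -9.5 dBu. ✓

-11.5 dBu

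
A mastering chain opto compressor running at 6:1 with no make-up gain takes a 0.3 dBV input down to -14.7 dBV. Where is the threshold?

-17.7 dBV

Input is 18 dB above T (since output overshoot × R = input overshoot: (-14.7 − T)·6 = 0.3 − T gives T = -17.7 dBV).
Check: -17.7 + (0.3 − (-17.7))/6 = -17.7 + 3 = -14.7 dBV. ✓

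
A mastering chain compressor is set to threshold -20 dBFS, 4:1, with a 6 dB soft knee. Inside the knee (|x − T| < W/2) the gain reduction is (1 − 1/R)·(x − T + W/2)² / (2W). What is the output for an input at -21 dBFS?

-21.25 dBFS

x − T + W/2 = -21 − (-20) + 3 = 2.
GR = (1 − 1/4) × 2² / 12 = 0.75 × 4 / 12 = 0.25 dB.
Output = -21 − 0.25 = -21.25 dBFS.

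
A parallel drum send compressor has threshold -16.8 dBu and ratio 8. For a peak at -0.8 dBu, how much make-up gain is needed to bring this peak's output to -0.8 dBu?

14 dB

Overshoot 16 dB → 16/8 = 2 dB after compression, so the compressed level is -16.8 + 2 = -14.8 dBu.
Make-up = target − compressed = -0.8 − (-14.8) = 14 dB.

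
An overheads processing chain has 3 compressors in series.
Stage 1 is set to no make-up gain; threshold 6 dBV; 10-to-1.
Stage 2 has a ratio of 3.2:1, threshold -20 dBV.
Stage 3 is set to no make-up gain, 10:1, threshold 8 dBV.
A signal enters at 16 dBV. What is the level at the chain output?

-11.5625 dBV

Stage 1: 16 dBV is 10 dB over 6 dBV; at 10:1 that becomes 1 dB over, giving 7 dBV.
Stage 2: overshoot 27 dB → 27/3.2 = 8.4375 dB → -11.5625 dBV.
Stage 3: -11.5625 dBV ≤ 8 dBV, so stage 3 doesn't engage; output -11.5625 dBV.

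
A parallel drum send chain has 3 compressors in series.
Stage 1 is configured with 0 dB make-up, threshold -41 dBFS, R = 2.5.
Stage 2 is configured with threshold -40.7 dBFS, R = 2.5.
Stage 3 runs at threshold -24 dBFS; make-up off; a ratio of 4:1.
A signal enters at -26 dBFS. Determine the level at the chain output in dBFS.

-38.42 dBFS

Stage 1: overshoot 15 dB → 15/2.5 = 6 dB → -35 dBFS.
Stage 2: -35 dBFS is 5.7 dB over -40.7 dBFS; at 2.5:1 that becomes 2.28 dB over, giving -38.42 dBFS.
Stage 3: below threshold (-38.42 ≤ -24); passes unchanged; output -38.42 dBFS.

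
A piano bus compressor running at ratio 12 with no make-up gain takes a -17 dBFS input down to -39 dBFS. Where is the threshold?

-41 dBFS

Gain reduction = -17 − (-39) = 22 dB; output overshoot = GR / (R − 1) = 22 / 11 = 2 dB.
Threshold = output − output overshoot = -39 − 2 = -41 dBFS.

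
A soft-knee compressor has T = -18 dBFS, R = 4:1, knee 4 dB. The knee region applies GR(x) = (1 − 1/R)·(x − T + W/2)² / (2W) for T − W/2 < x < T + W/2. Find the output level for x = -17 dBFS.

-17.84375 dBFS

x − T + W/2 = -17 − (-18) + 2 = 3.
GR = (1 − 1/4) × 3² / 8 = 0.75 × 9 / 8 = 0.84375 dB.
Output = -17 − 0.84375 = -17.84375 dBFS.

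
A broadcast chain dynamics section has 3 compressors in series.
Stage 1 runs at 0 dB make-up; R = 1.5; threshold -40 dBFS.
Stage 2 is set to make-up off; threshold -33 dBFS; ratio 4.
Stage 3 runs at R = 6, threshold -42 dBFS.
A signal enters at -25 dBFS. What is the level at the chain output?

Stage 1: 15 dB above -40 dBFS, reduced 1.5:1 to 10 dB above → -30 dBFS.
Stage 2: 3 dB above -33 dBFS, reduced 4:1 to 0.75 dB above → -32.25 dBFS.
Stage 3: overshoot 9.75 dB → 9.75/6 = 1.625 dB → -40.375 dBFS.

-40.375 dBFS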